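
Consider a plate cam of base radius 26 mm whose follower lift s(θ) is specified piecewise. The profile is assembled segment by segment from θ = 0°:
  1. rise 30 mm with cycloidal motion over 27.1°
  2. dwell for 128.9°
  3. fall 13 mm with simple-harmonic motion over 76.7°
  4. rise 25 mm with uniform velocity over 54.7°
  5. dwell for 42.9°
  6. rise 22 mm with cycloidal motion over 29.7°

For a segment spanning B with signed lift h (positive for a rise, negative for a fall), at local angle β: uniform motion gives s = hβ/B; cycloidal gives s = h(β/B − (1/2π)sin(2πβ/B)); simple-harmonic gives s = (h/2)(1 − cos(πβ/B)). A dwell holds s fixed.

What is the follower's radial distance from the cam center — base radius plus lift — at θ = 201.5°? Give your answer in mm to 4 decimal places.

seg 1 [0°–27.1°] cycloidal, h=30: full span → s += 30 → s = 30.0000
seg 2 [27.1°–156°] dwell: s stays 30.0000
seg 3 [156°–232.7°] simple-harmonic, h=-13: θ=201.5° here. β=45.5, B=76.7. -13/2·(1 − cos(π·0.5932)) = -8.3765 → s = 21.6235
radial distance = base radius + s = 26 + 21.6235 = 47.6235

47.6235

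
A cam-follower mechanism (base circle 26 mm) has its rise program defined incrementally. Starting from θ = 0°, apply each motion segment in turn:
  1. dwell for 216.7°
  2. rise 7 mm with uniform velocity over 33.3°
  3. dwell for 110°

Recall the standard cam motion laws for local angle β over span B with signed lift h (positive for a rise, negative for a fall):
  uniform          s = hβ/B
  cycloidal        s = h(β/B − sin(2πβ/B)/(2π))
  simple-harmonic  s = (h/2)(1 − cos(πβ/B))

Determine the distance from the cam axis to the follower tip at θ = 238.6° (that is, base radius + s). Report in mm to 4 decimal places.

seg 1 [0°–216.7°] dwell: s stays 0.0000
seg 2 [216.7°–250°] uniform, h=7: θ=238.6° here. β=21.9, B=33.3. 7·21.9/33.3 = 4.6036 → s = 4.6036
radial distance = base radius + s = 26 + 4.6036 = 30.6036

30.6036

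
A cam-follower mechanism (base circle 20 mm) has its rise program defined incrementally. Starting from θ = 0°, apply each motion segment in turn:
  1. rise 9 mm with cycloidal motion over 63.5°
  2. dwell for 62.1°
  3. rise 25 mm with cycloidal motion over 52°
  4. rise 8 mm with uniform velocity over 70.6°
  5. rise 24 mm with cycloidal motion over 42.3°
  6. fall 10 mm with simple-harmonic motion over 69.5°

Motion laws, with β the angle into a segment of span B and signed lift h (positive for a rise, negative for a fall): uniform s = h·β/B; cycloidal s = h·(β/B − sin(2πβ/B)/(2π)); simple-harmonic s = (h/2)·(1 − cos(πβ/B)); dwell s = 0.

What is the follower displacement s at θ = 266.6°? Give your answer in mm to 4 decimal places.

seg 1 [0°–63.5°] cycloidal, h=9: full span → s += 9 → s = 9.0000
seg 2 [63.5°–125.6°] dwell: s stays 9.0000
seg 3 [125.6°–177.6°] cycloidal, h=25: full span → s += 25 → s = 34.0000
seg 4 [177.6°–248.2°] uniform, h=8: full span → s += 8 → s = 42.0000
seg 5 [248.2°–290.5°] cycloidal, h=24: θ=266.6° here. β=18.4, B=42.3. 24·(0.4350 − sin(2π·0.4350)/(2π)) = 8.9225 → s = 50.9225

50.9225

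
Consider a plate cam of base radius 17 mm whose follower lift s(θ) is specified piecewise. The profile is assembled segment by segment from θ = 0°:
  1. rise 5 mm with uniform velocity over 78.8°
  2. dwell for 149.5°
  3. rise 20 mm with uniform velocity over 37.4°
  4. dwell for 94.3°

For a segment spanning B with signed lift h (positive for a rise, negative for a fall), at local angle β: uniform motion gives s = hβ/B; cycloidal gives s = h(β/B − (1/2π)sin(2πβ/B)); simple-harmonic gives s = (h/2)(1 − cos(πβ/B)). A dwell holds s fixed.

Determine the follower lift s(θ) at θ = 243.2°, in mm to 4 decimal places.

seg 1 [0°–78.8°] uniform, h=5: full span → s += 5 → s = 5.0000
seg 2 [78.8°–228.3°] dwell: s stays 5.0000
seg 3 [228.3°–265.7°] uniform, h=20: θ=243.2° here. β=14.9, B=37.4. 20·14.9/37.4 = 7.9679 → s = 12.9679

12.9679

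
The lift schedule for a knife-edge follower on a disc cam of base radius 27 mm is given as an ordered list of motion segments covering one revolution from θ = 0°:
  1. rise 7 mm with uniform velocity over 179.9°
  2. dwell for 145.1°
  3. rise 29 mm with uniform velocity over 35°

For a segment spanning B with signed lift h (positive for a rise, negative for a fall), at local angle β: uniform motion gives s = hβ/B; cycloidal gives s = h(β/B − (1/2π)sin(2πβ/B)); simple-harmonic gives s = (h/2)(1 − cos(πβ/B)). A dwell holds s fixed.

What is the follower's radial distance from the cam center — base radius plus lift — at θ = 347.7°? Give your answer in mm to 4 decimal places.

seg 1 [0°–179.9°] uniform, h=7: full span → s += 7 → s = 7.0000
seg 2 [179.9°–325°] dwell: s stays 7.0000
seg 3 [325°–360°] uniform, h=29: θ=347.7° here. β=22.7, B=35. 29·22.7/35 = 18.8086 → s = 25.8086
radial distance = base radius + s = 27 + 25.8086 = 52.8086

52.8086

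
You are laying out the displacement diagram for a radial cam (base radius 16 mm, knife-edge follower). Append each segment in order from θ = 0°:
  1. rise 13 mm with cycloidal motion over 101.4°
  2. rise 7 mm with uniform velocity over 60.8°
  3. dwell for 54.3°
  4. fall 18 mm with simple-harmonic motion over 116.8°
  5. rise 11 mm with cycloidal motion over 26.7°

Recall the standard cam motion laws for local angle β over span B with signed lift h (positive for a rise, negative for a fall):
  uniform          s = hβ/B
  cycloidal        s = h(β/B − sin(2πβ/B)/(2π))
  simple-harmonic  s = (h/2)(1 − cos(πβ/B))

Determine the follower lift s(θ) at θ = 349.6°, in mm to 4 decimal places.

seg 1 [0°–101.4°] cycloidal, h=13: full span → s += 13 → s = 13.0000
seg 2 [101.4°–162.2°] uniform, h=7: full span → s += 7 → s = 20.0000
seg 3 [162.2°–216.5°] dwell: s stays 20.0000
seg 4 [216.5°–333.3°] simple-harmonic, h=-18: full span → s += -18 → s = 2.0000
seg 5 [333.3°–360°] cycloidal, h=11: θ=349.6° here. β=16.3, B=26.7. 11·(0.6105 − sin(2π·0.6105)/(2π)) = 7.8354 → s = 9.8354

9.8354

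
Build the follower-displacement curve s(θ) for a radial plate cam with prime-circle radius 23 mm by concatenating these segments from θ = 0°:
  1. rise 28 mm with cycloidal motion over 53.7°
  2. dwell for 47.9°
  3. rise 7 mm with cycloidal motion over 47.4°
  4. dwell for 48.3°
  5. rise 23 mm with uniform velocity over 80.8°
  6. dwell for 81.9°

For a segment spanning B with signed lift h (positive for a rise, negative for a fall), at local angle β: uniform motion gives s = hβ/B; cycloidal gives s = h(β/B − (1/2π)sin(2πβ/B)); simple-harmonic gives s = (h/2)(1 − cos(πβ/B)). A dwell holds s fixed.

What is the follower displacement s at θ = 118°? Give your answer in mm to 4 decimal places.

seg 1 [0°–53.7°] cycloidal, h=28: full span → s += 28 → s = 28.0000
seg 2 [53.7°–101.6°] dwell: s stays 28.0000
seg 3 [101.6°–149°] cycloidal, h=7: θ=118° here. β=16.4, B=47.4. 7·(0.3460 − sin(2π·0.3460)/(2π)) = 1.5044 → s = 29.5044

29.5044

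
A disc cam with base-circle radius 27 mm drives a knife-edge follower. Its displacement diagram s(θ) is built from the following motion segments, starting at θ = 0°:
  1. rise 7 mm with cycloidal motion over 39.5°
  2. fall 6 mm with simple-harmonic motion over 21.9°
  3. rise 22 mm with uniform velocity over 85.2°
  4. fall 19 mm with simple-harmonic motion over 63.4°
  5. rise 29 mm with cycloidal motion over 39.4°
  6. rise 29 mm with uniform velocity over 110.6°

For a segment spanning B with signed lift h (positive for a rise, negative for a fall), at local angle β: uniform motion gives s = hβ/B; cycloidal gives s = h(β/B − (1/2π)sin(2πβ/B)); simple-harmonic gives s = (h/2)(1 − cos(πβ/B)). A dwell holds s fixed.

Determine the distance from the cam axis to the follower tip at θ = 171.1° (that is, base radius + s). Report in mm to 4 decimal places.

seg 1 [0°–39.5°] cycloidal, h=7: full span → s += 7 → s = 7.0000
seg 2 [39.5°–61.4°] simple-harmonic, h=-6: full span → s += -6 → s = 1.0000
seg 3 [61.4°–146.6°] uniform, h=22: full span → s += 22 → s = 23.0000
seg 4 [146.6°–210°] simple-harmonic, h=-19: θ=171.1° here. β=24.5, B=63.4. -19/2·(1 − cos(π·0.3864)) = -6.1821 → s = 16.8179
radial distance = base radius + s = 27 + 16.8179 = 43.8179

43.8179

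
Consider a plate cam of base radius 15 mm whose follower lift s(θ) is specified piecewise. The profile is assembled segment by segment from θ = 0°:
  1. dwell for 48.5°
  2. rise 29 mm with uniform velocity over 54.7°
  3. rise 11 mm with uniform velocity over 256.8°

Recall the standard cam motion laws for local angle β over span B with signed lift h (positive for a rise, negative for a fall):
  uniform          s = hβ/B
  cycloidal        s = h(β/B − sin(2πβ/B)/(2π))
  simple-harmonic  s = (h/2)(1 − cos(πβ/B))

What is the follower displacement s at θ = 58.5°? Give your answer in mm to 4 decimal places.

seg 1 [0°–48.5°] dwell: s stays 0.0000
seg 2 [48.5°–103.2°] uniform, h=29: θ=58.5° here. β=10, B=54.7. 29·10/54.7 = 5.3016 → s = 5.3016

5.3016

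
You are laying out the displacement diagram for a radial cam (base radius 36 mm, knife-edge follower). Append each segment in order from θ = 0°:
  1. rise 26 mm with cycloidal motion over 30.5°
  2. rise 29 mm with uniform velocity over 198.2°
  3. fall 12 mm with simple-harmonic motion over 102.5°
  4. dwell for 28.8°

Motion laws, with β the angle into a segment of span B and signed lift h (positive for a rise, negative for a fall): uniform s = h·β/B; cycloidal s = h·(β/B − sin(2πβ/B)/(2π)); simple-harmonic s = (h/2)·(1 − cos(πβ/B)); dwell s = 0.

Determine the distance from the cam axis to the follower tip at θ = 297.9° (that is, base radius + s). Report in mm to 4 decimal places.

seg 1 [0°–30.5°] cycloidal, h=26: full span → s += 26 → s = 26.0000
seg 2 [30.5°–228.7°] uniform, h=29: full span → s += 29 → s = 55.0000
seg 3 [228.7°–331.2°] simple-harmonic, h=-12: θ=297.9° here. β=69.2, B=102.5. -12/2·(1 − cos(π·0.6751)) = -9.1370 → s = 45.8630
radial distance = base radius + s = 36 + 45.8630 = 81.8630

81.8630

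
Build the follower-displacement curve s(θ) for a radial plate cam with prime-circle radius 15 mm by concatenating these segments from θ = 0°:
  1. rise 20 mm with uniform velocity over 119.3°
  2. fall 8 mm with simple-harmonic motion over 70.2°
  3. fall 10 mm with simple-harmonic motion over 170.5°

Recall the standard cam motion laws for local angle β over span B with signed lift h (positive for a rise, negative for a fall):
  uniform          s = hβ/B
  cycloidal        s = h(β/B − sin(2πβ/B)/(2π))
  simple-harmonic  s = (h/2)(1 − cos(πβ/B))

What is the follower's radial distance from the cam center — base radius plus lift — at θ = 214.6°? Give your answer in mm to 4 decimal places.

seg 1 [0°–119.3°] uniform, h=20: full span → s += 20 → s = 20.0000
seg 2 [119.3°–189.5°] simple-harmonic, h=-8: full span → s += -8 → s = 12.0000
seg 3 [189.5°–360°] simple-harmonic, h=-10: θ=214.6° here. β=25.1, B=170.5. -10/2·(1 − cos(π·0.1472)) = -0.5253 → s = 11.4747
radial distance = base radius + s = 15 + 11.4747 = 26.4747

26.4747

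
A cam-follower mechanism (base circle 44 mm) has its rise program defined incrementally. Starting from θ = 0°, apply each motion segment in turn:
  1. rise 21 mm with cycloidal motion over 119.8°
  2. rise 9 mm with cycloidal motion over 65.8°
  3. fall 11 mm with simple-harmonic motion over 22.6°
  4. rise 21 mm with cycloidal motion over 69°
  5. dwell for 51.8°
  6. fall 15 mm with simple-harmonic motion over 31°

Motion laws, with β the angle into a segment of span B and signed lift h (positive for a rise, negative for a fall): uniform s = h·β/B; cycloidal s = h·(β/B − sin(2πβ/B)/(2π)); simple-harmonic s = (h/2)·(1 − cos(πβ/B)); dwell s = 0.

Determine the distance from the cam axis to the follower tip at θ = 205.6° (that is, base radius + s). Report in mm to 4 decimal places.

seg 1 [0°–119.8°] cycloidal, h=21: full span → s += 21 → s = 21.0000
seg 2 [119.8°–185.6°] cycloidal, h=9: full span → s += 9 → s = 30.0000
seg 3 [185.6°–208.2°] simple-harmonic, h=-11: θ=205.6° here. β=20, B=22.6. -11/2·(1 − cos(π·0.8850)) = -10.6447 → s = 19.3553
radial distance = base radius + s = 44 + 19.3553 = 63.3553

63.3553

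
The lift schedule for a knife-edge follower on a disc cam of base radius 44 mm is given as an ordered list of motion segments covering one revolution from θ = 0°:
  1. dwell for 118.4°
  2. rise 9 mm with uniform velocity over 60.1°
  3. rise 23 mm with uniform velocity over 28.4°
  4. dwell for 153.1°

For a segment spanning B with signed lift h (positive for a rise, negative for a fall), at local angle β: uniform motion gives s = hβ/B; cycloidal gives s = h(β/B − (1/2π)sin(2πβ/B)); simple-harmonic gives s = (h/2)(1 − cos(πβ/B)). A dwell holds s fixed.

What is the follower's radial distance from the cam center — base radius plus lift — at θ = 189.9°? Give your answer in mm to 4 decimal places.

seg 1 [0°–118.4°] dwell: s stays 0.0000
seg 2 [118.4°–178.5°] uniform, h=9: full span → s += 9 → s = 9.0000
seg 3 [178.5°–206.9°] uniform, h=23: θ=189.9° here. β=11.4, B=28.4. 23·11.4/28.4 = 9.2324 → s = 18.2324
radial distance = base radius + s = 44 + 18.2324 = 62.2324

62.2324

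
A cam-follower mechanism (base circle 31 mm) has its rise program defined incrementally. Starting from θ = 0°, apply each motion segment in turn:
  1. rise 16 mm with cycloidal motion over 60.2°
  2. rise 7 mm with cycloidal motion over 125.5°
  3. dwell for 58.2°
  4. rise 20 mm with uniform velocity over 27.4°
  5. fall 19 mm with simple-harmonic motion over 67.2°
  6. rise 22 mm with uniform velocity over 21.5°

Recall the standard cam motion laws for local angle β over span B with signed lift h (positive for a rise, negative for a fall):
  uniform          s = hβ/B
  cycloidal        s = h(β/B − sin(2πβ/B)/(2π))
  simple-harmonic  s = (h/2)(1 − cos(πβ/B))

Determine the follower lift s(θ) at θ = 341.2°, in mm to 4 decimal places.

seg 1 [0°–60.2°] cycloidal, h=16: full span → s += 16 → s = 16.0000
seg 2 [60.2°–185.7°] cycloidal, h=7: full span → s += 7 → s = 23.0000
seg 3 [185.7°–243.9°] dwell: s stays 23.0000
seg 4 [243.9°–271.3°] uniform, h=20: full span → s += 20 → s = 43.0000
seg 5 [271.3°–338.5°] simple-harmonic, h=-19: full span → s += -19 → s = 24.0000
seg 6 [338.5°–360°] uniform, h=22: θ=341.2° here. β=2.7, B=21.5. 22·2.7/21.5 = 2.7628 → s = 26.7628

26.7628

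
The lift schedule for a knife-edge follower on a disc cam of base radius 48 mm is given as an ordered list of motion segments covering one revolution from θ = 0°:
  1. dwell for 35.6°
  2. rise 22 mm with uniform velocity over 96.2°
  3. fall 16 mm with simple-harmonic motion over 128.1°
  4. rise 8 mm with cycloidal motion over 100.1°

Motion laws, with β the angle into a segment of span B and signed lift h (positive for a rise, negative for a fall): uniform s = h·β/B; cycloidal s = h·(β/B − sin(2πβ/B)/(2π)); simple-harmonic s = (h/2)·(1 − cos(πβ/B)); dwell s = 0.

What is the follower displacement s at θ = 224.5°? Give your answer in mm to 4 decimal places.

seg 1 [0°–35.6°] dwell: s stays 0.0000
seg 2 [35.6°–131.8°] uniform, h=22: full span → s += 22 → s = 22.0000
seg 3 [131.8°–259.9°] simple-harmonic, h=-16: θ=224.5° here. β=92.7, B=128.1. -16/2·(1 − cos(π·0.7237)) = -13.1698 → s = 8.8302

8.8302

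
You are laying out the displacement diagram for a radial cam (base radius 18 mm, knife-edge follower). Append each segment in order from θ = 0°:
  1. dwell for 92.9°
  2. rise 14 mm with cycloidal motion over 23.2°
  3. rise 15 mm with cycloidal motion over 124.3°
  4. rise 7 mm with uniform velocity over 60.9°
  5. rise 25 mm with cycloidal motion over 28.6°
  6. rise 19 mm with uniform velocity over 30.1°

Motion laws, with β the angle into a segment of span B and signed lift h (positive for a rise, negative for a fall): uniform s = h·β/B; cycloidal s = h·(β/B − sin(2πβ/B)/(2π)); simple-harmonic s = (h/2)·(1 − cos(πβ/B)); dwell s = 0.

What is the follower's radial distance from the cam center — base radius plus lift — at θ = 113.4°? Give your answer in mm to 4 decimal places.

seg 1 [0°–92.9°] dwell: s stays 0.0000
seg 2 [92.9°–116.1°] cycloidal, h=14: θ=113.4° here. β=20.5, B=23.2. 14·(0.8836 − sin(2π·0.8836)/(2π)) = 13.8586 → s = 13.8586
radial distance = base radius + s = 18 + 13.8586 = 31.8586

31.8586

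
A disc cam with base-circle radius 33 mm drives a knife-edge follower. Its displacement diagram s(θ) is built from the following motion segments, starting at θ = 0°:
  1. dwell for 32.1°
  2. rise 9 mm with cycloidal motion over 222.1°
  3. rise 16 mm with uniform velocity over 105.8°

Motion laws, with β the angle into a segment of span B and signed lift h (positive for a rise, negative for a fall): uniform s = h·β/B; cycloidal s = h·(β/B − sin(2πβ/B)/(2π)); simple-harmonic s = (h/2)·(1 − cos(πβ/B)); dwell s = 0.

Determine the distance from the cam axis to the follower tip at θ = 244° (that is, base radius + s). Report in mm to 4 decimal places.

seg 1 [0°–32.1°] dwell: s stays 0.0000
seg 2 [32.1°–254.2°] cycloidal, h=9: θ=244° here. β=211.9, B=222.1. 9·(0.9541 − sin(2π·0.9541)/(2π)) = 8.9943 → s = 8.9943
radial distance = base radius + s = 33 + 8.9943 = 41.9943

41.9943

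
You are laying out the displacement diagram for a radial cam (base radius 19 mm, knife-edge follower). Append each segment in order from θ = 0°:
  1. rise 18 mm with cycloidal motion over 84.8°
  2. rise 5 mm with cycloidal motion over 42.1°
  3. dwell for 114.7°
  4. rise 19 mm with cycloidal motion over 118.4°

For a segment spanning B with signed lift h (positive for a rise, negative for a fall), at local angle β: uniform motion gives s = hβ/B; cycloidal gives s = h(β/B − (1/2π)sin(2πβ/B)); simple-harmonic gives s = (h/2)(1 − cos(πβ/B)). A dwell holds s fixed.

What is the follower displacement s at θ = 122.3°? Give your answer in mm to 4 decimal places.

seg 1 [0°–84.8°] cycloidal, h=18: full span → s += 18 → s = 18.0000
seg 2 [84.8°–126.9°] cycloidal, h=5: θ=122.3° here. β=37.5, B=42.1. 5·(0.8907 − sin(2π·0.8907)/(2π)) = 4.9581 → s = 22.9581

22.9581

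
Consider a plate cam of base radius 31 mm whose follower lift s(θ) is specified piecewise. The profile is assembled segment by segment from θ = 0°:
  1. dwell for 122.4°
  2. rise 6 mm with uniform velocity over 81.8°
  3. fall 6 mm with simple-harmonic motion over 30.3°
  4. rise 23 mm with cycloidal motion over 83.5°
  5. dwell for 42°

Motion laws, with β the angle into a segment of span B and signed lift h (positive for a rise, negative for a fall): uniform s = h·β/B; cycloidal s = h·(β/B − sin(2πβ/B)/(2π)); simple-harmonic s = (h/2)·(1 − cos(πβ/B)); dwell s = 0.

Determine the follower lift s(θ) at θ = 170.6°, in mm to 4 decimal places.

seg 1 [0°–122.4°] dwell: s stays 0.0000
seg 2 [122.4°–204.2°] uniform, h=6: θ=170.6° here. β=48.2, B=81.8. 6·48.2/81.8 = 3.5355 → s = 3.5355

3.5355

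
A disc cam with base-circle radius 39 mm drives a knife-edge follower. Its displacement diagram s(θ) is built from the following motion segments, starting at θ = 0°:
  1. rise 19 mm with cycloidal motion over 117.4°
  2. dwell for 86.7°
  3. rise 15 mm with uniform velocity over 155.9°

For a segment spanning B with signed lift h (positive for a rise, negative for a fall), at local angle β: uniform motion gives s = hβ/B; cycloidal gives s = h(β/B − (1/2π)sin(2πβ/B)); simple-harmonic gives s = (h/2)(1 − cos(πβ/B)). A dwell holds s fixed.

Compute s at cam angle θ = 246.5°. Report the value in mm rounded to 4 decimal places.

seg 1 [0°–117.4°] cycloidal, h=19: full span → s += 19 → s = 19.0000
seg 2 [117.4°–204.1°] dwell: s stays 19.0000
seg 3 [204.1°–360°] uniform, h=15: θ=246.5° here. β=42.4, B=155.9. 15·42.4/155.9 = 4.0795 → s = 23.0795

23.0795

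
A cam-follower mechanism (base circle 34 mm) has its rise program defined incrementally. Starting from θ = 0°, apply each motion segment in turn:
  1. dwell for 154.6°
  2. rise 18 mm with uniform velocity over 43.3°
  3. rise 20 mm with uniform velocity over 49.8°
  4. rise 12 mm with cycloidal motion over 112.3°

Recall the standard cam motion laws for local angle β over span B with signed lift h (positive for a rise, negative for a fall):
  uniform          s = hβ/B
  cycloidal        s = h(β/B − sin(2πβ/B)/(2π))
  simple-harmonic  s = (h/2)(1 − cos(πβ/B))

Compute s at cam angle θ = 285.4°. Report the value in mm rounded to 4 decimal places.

seg 1 [0°–154.6°] dwell: s stays 0.0000
seg 2 [154.6°–197.9°] uniform, h=18: full span → s += 18 → s = 18.0000
seg 3 [197.9°–247.7°] uniform, h=20: full span → s += 20 → s = 38.0000
seg 4 [247.7°–360°] cycloidal, h=12: θ=285.4° here. β=37.7, B=112.3. 12·(0.3357 − sin(2π·0.3357)/(2π)) = 2.3889 → s = 40.3889

40.3889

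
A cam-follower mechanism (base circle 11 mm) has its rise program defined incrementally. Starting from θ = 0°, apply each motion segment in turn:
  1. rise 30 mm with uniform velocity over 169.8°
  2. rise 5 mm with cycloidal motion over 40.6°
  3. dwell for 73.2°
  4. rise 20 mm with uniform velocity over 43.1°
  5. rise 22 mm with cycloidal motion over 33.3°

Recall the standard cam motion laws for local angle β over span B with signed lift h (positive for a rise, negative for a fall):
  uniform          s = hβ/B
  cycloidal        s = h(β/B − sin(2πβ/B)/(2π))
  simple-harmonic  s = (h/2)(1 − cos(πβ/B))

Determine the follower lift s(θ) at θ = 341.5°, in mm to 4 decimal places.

seg 1 [0°–169.8°] uniform, h=30: full span → s += 30 → s = 30.0000
seg 2 [169.8°–210.4°] cycloidal, h=5: full span → s += 5 → s = 35.0000
seg 3 [210.4°–283.6°] dwell: s stays 35.0000
seg 4 [283.6°–326.7°] uniform, h=20: full span → s += 20 → s = 55.0000
seg 5 [326.7°–360°] cycloidal, h=22: θ=341.5° here. β=14.8, B=33.3. 22·(0.4444 − sin(2π·0.4444)/(2π)) = 8.5802 → s = 63.5802

63.5802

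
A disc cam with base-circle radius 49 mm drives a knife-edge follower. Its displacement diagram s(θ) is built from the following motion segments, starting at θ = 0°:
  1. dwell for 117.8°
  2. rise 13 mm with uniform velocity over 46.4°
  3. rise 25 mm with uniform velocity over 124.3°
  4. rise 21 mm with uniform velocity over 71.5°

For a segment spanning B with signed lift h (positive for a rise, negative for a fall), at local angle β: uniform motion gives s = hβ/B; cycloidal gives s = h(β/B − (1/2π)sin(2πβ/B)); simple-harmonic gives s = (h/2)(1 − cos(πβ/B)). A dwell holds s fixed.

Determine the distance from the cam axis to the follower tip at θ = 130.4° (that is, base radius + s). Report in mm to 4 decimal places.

seg 1 [0°–117.8°] dwell: s stays 0.0000
seg 2 [117.8°–164.2°] uniform, h=13: θ=130.4° here. β=12.6, B=46.4. 13·12.6/46.4 = 3.5302 → s = 3.5302
radial distance = base radius + s = 49 + 3.5302 = 52.5302

52.5302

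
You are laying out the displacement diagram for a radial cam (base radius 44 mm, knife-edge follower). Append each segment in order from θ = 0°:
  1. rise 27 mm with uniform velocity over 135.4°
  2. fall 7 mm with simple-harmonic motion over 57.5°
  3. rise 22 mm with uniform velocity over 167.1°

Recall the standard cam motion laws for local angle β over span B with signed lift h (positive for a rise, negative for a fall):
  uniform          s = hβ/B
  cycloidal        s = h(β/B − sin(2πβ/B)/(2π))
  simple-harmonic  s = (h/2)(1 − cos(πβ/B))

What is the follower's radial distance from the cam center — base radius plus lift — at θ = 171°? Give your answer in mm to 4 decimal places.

seg 1 [0°–135.4°] uniform, h=27: full span → s += 27 → s = 27.0000
seg 2 [135.4°–192.9°] simple-harmonic, h=-7: θ=171° here. β=35.6, B=57.5. -7/2·(1 − cos(π·0.6191)) = -4.7795 → s = 22.2205
radial distance = base radius + s = 44 + 22.2205 = 66.2205

66.2205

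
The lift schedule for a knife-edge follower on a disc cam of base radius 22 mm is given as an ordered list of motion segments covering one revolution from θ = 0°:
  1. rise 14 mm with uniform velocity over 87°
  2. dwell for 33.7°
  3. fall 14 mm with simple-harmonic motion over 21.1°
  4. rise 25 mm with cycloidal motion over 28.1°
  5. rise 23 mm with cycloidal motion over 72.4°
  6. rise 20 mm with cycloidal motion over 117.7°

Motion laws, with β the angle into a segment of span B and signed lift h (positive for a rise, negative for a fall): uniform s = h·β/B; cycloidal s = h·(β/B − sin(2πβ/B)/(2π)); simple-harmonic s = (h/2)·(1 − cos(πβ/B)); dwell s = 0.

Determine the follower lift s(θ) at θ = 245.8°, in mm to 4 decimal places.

seg 1 [0°–87°] uniform, h=14: full span → s += 14 → s = 14.0000
seg 2 [87°–120.7°] dwell: s stays 14.0000
seg 3 [120.7°–141.8°] simple-harmonic, h=-14: full span → s += -14 → s = 0.0000
seg 4 [141.8°–169.9°] cycloidal, h=25: full span → s += 25 → s = 25.0000
seg 5 [169.9°–242.3°] cycloidal, h=23: full span → s += 23 → s = 48.0000
seg 6 [242.3°–360°] cycloidal, h=20: θ=245.8° here. β=3.5, B=117.7. 20·(0.0297 − sin(2π·0.0297)/(2π)) = 0.0035 → s = 48.0035

48.0035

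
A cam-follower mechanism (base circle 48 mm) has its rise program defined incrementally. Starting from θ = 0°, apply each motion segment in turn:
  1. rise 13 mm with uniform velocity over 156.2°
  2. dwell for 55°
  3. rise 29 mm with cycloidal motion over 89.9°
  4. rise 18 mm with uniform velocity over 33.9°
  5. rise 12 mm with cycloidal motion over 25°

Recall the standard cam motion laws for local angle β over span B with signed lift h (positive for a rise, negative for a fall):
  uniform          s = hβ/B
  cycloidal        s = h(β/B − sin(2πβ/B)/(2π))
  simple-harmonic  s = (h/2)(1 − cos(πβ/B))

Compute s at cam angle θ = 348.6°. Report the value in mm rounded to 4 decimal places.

seg 1 [0°–156.2°] uniform, h=13: full span → s += 13 → s = 13.0000
seg 2 [156.2°–211.2°] dwell: s stays 13.0000
seg 3 [211.2°–301.1°] cycloidal, h=29: full span → s += 29 → s = 42.0000
seg 4 [301.1°–335°] uniform, h=18: full span → s += 18 → s = 60.0000
seg 5 [335°–360°] cycloidal, h=12: θ=348.6° here. β=13.6, B=25. 12·(0.5440 − sin(2π·0.5440)/(2π)) = 7.0493 → s = 67.0493

67.0493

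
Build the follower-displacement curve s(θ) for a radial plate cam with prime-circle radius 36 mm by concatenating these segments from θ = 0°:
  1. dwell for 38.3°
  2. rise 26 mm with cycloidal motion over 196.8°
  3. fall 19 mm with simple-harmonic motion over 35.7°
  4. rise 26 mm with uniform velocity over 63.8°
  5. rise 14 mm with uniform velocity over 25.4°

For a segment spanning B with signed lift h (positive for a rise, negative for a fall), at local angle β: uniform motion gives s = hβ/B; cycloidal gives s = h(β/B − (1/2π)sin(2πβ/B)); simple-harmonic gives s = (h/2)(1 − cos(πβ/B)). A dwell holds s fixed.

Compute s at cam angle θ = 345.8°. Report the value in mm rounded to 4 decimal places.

seg 1 [0°–38.3°] dwell: s stays 0.0000
seg 2 [38.3°–235.1°] cycloidal, h=26: full span → s += 26 → s = 26.0000
seg 3 [235.1°–270.8°] simple-harmonic, h=-19: full span → s += -19 → s = 7.0000
seg 4 [270.8°–334.6°] uniform, h=26: full span → s += 26 → s = 33.0000
seg 5 [334.6°–360°] uniform, h=14: θ=345.8° here. β=11.2, B=25.4. 14·11.2/25.4 = 6.1732 → s = 39.1732

39.1732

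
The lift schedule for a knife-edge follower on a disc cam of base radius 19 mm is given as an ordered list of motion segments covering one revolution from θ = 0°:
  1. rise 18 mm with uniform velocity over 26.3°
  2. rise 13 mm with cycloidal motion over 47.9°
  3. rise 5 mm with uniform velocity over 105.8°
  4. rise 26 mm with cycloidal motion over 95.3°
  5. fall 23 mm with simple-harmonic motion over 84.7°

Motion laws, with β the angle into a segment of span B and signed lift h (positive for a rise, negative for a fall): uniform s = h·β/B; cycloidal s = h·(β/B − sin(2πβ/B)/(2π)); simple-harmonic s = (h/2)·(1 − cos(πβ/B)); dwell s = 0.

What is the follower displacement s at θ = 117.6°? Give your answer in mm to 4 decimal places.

seg 1 [0°–26.3°] uniform, h=18: full span → s += 18 → s = 18.0000
seg 2 [26.3°–74.2°] cycloidal, h=13: full span → s += 13 → s = 31.0000
seg 3 [74.2°–180°] uniform, h=5: θ=117.6° here. β=43.4, B=105.8. 5·43.4/105.8 = 2.0510 → s = 33.0510

33.0510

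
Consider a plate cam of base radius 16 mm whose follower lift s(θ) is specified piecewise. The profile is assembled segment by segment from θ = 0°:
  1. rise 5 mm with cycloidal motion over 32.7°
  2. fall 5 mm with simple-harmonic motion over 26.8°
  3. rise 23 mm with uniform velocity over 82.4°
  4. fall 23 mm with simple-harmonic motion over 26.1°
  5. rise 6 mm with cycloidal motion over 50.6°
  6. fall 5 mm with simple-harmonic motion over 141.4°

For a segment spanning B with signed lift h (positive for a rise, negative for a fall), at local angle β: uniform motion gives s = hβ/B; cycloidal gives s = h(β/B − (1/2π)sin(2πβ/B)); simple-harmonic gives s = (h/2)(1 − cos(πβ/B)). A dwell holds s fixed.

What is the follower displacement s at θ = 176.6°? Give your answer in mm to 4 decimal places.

seg 1 [0°–32.7°] cycloidal, h=5: full span → s += 5 → s = 5.0000
seg 2 [32.7°–59.5°] simple-harmonic, h=-5: full span → s += -5 → s = 0.0000
seg 3 [59.5°–141.9°] uniform, h=23: full span → s += 23 → s = 23.0000
seg 4 [141.9°–168°] simple-harmonic, h=-23: full span → s += -23 → s = 0.0000
seg 5 [168°–218.6°] cycloidal, h=6: θ=176.6° here. β=8.6, B=50.6. 6·(0.1700 − sin(2π·0.1700)/(2π)) = 0.1831 → s = 0.1831

0.1831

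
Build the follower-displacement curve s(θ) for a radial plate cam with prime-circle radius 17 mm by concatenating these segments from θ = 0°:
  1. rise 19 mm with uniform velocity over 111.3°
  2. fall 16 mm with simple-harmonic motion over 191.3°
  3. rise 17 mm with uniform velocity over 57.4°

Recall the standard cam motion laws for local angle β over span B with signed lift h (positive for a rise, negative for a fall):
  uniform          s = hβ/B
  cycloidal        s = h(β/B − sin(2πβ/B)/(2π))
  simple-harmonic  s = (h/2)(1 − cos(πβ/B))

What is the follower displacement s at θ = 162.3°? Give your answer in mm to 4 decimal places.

seg 1 [0°–111.3°] uniform, h=19: full span → s += 19 → s = 19.0000
seg 2 [111.3°–302.6°] simple-harmonic, h=-16: θ=162.3° here. β=51, B=191.3. -16/2·(1 − cos(π·0.2666)) = -2.6457 → s = 16.3543

16.3543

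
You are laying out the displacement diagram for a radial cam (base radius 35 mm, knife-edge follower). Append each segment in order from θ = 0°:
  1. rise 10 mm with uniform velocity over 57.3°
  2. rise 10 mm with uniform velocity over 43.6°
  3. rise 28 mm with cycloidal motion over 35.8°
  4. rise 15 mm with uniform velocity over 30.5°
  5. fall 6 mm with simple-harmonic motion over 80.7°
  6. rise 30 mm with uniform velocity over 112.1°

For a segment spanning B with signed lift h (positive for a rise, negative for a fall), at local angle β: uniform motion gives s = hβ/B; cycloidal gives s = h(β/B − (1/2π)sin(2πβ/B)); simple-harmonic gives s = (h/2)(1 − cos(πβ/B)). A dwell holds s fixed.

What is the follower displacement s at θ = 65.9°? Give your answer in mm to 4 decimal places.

seg 1 [0°–57.3°] uniform, h=10: full span → s += 10 → s = 10.0000
seg 2 [57.3°–100.9°] uniform, h=10: θ=65.9° here. β=8.6, B=43.6. 10·8.6/43.6 = 1.9725 → s = 11.9725

11.9725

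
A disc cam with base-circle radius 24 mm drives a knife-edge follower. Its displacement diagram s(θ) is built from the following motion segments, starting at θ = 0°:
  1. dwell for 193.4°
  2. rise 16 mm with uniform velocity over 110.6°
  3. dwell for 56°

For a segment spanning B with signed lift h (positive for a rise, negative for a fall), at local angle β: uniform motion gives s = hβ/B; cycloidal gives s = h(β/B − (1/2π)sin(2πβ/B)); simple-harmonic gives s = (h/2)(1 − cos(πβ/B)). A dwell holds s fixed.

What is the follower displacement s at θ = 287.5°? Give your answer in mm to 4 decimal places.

seg 1 [0°–193.4°] dwell: s stays 0.0000
seg 2 [193.4°–304°] uniform, h=16: θ=287.5° here. β=94.1, B=110.6. 16·94.1/110.6 = 13.6130 → s = 13.6130

13.6130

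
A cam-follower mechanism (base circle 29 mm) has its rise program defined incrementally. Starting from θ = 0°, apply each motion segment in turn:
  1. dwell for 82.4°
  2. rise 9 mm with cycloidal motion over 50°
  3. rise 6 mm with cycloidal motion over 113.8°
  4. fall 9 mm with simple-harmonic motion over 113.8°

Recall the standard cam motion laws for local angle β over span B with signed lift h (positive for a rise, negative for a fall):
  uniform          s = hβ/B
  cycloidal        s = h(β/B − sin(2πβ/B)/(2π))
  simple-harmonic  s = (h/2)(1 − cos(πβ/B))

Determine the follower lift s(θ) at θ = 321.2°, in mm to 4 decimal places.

seg 1 [0°–82.4°] dwell: s stays 0.0000
seg 2 [82.4°–132.4°] cycloidal, h=9: full span → s += 9 → s = 9.0000
seg 3 [132.4°–246.2°] cycloidal, h=6: full span → s += 6 → s = 15.0000
seg 4 [246.2°–360°] simple-harmonic, h=-9: θ=321.2° here. β=75, B=113.8. -9/2·(1 − cos(π·0.6591)) = -6.6561 → s = 8.3439

8.3439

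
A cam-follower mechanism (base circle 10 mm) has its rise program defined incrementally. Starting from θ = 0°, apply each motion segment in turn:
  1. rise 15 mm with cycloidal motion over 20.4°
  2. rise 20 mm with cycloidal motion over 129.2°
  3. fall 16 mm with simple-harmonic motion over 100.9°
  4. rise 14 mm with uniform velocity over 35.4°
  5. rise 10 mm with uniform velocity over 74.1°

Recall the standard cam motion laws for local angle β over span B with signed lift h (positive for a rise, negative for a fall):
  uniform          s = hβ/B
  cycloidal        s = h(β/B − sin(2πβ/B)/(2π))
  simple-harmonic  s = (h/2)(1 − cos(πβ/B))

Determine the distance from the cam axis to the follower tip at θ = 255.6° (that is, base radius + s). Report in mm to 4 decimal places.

seg 1 [0°–20.4°] cycloidal, h=15: full span → s += 15 → s = 15.0000
seg 2 [20.4°–149.6°] cycloidal, h=20: full span → s += 20 → s = 35.0000
seg 3 [149.6°–250.5°] simple-harmonic, h=-16: full span → s += -16 → s = 19.0000
seg 4 [250.5°–285.9°] uniform, h=14: θ=255.6° here. β=5.1, B=35.4. 14·5.1/35.4 = 2.0169 → s = 21.0169
radial distance = base radius + s = 10 + 21.0169 = 31.0169

31.0169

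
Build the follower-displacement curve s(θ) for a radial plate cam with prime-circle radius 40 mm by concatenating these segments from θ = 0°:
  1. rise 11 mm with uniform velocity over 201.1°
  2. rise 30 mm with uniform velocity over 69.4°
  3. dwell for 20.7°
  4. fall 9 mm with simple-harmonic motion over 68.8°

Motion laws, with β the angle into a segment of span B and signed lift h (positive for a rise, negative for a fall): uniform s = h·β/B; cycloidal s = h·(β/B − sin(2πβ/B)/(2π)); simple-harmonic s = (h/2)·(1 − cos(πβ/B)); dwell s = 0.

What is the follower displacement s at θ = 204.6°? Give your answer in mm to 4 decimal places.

seg 1 [0°–201.1°] uniform, h=11: full span → s += 11 → s = 11.0000
seg 2 [201.1°–270.5°] uniform, h=30: θ=204.6° here. β=3.5, B=69.4. 30·3.5/69.4 = 1.5130 → s = 12.5130

12.5130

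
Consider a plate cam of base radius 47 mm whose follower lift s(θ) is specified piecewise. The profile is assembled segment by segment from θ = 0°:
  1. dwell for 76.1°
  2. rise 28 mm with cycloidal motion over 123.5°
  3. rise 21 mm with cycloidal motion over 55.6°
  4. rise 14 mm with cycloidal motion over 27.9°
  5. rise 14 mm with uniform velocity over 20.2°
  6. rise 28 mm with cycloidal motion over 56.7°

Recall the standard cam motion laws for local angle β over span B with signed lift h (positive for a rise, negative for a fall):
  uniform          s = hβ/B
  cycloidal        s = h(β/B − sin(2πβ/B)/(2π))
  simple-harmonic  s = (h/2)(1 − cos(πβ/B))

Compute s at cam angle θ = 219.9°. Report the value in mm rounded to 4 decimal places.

seg 1 [0°–76.1°] dwell: s stays 0.0000
seg 2 [76.1°–199.6°] cycloidal, h=28: full span → s += 28 → s = 28.0000
seg 3 [199.6°–255.2°] cycloidal, h=21: θ=219.9° here. β=20.3, B=55.6. 21·(0.3651 − sin(2π·0.3651)/(2π)) = 5.1617 → s = 33.1617

33.1617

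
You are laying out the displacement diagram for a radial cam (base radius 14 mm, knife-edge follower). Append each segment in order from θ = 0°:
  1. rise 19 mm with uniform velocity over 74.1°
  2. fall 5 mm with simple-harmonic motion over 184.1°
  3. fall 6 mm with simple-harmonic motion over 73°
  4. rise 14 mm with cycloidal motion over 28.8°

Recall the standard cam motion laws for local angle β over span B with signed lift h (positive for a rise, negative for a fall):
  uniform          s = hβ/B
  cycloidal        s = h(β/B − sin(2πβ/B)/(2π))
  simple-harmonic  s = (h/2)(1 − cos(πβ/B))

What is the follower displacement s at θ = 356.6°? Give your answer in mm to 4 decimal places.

seg 1 [0°–74.1°] uniform, h=19: full span → s += 19 → s = 19.0000
seg 2 [74.1°–258.2°] simple-harmonic, h=-5: full span → s += -5 → s = 14.0000
seg 3 [258.2°–331.2°] simple-harmonic, h=-6: full span → s += -6 → s = 8.0000
seg 4 [331.2°–360°] cycloidal, h=14: θ=356.6° here. β=25.4, B=28.8. 14·(0.8819 − sin(2π·0.8819)/(2π)) = 13.8526 → s = 21.8526

21.8526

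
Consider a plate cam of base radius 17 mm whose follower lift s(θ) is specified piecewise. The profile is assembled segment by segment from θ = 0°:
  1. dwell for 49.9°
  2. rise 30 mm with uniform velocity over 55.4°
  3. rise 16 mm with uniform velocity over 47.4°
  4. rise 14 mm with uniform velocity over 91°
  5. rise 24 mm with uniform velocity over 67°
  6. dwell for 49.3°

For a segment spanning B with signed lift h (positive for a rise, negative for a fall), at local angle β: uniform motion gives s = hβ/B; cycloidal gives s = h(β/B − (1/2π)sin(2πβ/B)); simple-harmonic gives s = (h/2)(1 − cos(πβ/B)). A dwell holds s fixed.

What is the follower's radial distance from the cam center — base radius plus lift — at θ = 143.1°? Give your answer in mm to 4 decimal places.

seg 1 [0°–49.9°] dwell: s stays 0.0000
seg 2 [49.9°–105.3°] uniform, h=30: full span → s += 30 → s = 30.0000
seg 3 [105.3°–152.7°] uniform, h=16: θ=143.1° here. β=37.8, B=47.4. 16·37.8/47.4 = 12.7595 → s = 42.7595
radial distance = base radius + s = 17 + 42.7595 = 59.7595

59.7595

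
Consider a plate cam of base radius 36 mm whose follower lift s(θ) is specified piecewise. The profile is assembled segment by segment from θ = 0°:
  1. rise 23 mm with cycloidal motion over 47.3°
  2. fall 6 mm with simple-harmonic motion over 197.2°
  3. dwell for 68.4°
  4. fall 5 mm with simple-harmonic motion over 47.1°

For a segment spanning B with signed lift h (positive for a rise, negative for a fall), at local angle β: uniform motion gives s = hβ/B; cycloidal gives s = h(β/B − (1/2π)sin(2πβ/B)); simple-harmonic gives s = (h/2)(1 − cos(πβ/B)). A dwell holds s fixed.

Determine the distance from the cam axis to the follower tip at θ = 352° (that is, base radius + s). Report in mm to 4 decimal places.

seg 1 [0°–47.3°] cycloidal, h=23: full span → s += 23 → s = 23.0000
seg 2 [47.3°–244.5°] simple-harmonic, h=-6: full span → s += -6 → s = 17.0000
seg 3 [244.5°–312.9°] dwell: s stays 17.0000
seg 4 [312.9°–360°] simple-harmonic, h=-5: θ=352° here. β=39.1, B=47.1. -5/2·(1 − cos(π·0.8301)) = -4.6524 → s = 12.3476
radial distance = base radius + s = 36 + 12.3476 = 48.3476

48.3476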